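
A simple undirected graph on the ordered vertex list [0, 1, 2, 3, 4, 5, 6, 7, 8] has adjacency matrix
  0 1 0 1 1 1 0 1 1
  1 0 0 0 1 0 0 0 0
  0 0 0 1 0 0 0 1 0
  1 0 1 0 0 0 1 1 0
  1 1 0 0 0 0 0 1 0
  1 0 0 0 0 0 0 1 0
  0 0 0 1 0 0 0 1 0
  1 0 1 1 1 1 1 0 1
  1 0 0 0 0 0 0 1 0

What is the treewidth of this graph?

2

A width-2 tree decomposition is:
Bags: B1 = {0, 7, 8}  B2 = {0, 4, 7}  B3 = {0, 1, 4}  B4 = {0, 3, 7}  B5 = {2, 3, 7}  B6 = {3, 6, 7}  B7 = {0, 5, 7}
Tree: B1–B2, B2–B3, B1–B4, B4–B5, B5–B6, B2–B7
Each bag holds 3 vertices, so the decomposition has width 2, which upper-bounds the treewidth. On the other hand G contains the 3-clique {0, 1, 4}. A clique must lie in a single bag of any decomposition, so no decomposition can have width below 2. Combining the bounds, tw(G) = 2.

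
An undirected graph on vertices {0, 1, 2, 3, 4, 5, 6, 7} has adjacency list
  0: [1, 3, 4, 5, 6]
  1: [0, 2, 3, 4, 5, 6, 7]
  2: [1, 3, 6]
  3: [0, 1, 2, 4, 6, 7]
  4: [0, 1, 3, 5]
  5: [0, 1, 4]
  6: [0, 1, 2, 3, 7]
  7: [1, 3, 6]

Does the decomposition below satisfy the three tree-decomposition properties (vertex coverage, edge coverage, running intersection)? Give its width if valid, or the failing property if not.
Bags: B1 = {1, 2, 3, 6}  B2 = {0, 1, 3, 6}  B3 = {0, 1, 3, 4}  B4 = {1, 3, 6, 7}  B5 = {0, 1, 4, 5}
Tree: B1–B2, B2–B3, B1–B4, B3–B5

Checking the three conditions: (i) the bags cover all of {0, 1, 2, 3, 4, 5, 6, 7}; (ii) for each edge, some bag contains both endpoints; (iii) the bags containing any fixed vertex form a subtree. All hold, so the decomposition is valid with width 4 − 1 = 3.

Yes; width 3.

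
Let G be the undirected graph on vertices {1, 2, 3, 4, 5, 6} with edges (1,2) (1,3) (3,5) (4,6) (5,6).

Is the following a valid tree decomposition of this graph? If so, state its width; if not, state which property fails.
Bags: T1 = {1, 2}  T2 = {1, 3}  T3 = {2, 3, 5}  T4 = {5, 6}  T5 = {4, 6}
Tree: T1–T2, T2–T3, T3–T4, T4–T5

A tree decomposition must satisfy three properties: every vertex lies in some bag; for every edge, both endpoints lie together in some bag; and for every vertex, the bags containing it form a connected subtree. Here bags containing vertex 2 are not connected in the tree, so the decomposition is invalid.

No — bags containing vertex 2 are not connected in the tree.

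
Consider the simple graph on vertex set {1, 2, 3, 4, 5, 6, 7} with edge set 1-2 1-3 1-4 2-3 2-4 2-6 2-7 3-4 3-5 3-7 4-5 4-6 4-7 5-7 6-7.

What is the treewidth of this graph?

3

A width-3 tree decomposition is:
Bags: B1 = {3, 4, 5, 7}  B2 = {2, 3, 4, 7}  B3 = {2, 4, 6, 7}  B4 = {1, 2, 3, 4}
Tree: B1–B2, B2–B3, B2–B4
The largest bag has 4 vertices, giving width 3; this decomposition certifies tw(G) ≤ 3. For the lower bound, the 4 vertices {1, 2, 3, 4} are pairwise adjacent, and any tree decomposition puts a clique entirely inside one bag — forcing width ≥ 3. Hence tw(G) = 3 exactly.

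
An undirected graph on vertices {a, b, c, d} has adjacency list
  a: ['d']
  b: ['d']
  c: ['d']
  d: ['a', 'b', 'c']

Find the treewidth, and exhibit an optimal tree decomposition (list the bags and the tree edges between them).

Treewidth 1.
One such decomposition:
Bags: B1 = {a, d}  B2 = {b, d}  B3 = {c, d}
Tree: B1–B2, B2–B3

Each bag holds 2 vertices, so the decomposition has width 1, which upper-bounds the treewidth. G has an edge, so its treewidth is at least 1. The upper and lower bounds meet at 1, so that is the treewidth.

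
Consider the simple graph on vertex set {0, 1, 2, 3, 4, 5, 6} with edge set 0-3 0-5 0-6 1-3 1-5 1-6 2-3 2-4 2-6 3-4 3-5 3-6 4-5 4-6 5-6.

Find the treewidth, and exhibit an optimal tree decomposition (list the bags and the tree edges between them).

Every bag has size at most 4, so the width is 4 − 1 = 3 and tw(G) ≤ 3. On the other hand G contains the 4-clique {2, 3, 4, 6}. A clique must lie in a single bag of any decomposition, so no decomposition can have width below 3. Combining the bounds, tw(G) = 3.

Treewidth 3.
Bags: B1 = {3, 4, 5, 6}  B2 = {0, 3, 5, 6}  B3 = {2, 3, 4, 6}  B4 = {1, 3, 5, 6}
Tree: B1–B2, B1–B3, B1–B4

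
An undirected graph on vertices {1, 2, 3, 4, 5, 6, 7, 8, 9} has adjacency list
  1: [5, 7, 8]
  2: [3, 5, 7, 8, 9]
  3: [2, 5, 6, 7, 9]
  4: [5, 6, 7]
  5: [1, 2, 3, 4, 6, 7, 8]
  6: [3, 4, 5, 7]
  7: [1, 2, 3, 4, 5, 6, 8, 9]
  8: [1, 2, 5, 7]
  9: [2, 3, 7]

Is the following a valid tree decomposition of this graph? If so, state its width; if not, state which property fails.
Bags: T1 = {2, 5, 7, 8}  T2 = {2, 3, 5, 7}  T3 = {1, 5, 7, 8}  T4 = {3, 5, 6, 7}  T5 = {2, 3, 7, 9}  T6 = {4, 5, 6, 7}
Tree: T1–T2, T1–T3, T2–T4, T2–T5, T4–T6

Checking the three conditions: (i) the bags cover all of {1, 2, 3, 4, 5, 6, 7, 8, 9}; (ii) for each edge, some bag contains both endpoints; (iii) the bags containing any fixed vertex form a subtree. All hold, so the decomposition is valid with width 4 − 1 = 3.

Yes; width 3.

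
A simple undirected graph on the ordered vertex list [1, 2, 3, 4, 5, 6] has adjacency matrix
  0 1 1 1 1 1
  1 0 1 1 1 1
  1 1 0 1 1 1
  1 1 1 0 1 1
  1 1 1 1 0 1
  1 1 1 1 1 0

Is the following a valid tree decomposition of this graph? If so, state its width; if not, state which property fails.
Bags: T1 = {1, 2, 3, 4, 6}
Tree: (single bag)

A tree decomposition must satisfy three properties: every vertex lies in some bag; for every edge, both endpoints lie together in some bag; and for every vertex, the bags containing it form a connected subtree. Here vertex 5 appears in no bag, so the decomposition is invalid.

No — vertex 5 appears in no bag.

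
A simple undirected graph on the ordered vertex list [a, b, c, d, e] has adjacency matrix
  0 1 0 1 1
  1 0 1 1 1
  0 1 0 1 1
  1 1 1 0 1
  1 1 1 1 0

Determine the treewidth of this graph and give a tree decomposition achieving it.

Treewidth 3.
Bags: B1 = {b, c, d, e}  B2 = {a, b, d, e}
Tree: B1–B2

Each bag holds 4 vertices, so the decomposition has width 3, which upper-bounds the treewidth. On the other hand G contains the 4-clique {b, c, d, e}. A clique must lie in a single bag of any decomposition, so no decomposition can have width below 3. Hence tw(G) = 3 exactly.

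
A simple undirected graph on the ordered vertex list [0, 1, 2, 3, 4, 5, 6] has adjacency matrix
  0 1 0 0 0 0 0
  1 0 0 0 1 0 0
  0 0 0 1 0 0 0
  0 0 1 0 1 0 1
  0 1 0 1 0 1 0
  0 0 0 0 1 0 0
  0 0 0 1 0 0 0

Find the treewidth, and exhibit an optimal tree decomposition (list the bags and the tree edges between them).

Treewidth 1.
One optimal decomposition is:
Bags: B1 = {3, 4}  B2 = {4, 5}  B3 = {3, 6}  B4 = {1, 4}  B5 = {0, 1}  B6 = {2, 3}
Tree: B1–B2, B1–B3, B2–B4, B4–B5, B1–B6

Each bag holds 2 vertices, so the decomposition has width 1, which upper-bounds the treewidth. Any graph with an edge has treewidth ≥ 1, and G has the edge 4–3. Therefore the treewidth is 1.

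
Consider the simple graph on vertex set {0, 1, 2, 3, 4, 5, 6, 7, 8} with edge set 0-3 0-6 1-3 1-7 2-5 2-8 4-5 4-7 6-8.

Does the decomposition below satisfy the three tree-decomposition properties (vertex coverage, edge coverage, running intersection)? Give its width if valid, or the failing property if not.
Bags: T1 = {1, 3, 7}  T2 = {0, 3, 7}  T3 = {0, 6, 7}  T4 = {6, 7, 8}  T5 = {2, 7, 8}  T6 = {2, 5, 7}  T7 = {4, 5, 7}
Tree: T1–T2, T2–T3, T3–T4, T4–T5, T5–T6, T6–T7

Yes; width 2.

Every vertex of G appears in some bag (union = {0, 1, 2, 3, 4, 5, 6, 7, 8}); every edge is covered by a bag; and for each vertex v the set of bags containing v is connected in the bag tree. The decomposition is therefore valid. The largest bag has 3 vertices, so the width is 2.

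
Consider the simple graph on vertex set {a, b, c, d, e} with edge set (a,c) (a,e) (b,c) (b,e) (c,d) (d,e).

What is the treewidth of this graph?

A width-2 tree decomposition is:
Bags: B1 = {c, d, e}  B2 = {b, c, e}  B3 = {a, c, e}
Tree: B1–B2, B2–B3
Each bag holds 3 vertices, so the decomposition has width 2, which upper-bounds the treewidth. For the lower bound, G contains the cycle d–e–b–c–d, so G is not a forest; only forests have treewidth ≤ 1, hence tw(G) ≥ 2. Hence tw(G) = 2 exactly.

2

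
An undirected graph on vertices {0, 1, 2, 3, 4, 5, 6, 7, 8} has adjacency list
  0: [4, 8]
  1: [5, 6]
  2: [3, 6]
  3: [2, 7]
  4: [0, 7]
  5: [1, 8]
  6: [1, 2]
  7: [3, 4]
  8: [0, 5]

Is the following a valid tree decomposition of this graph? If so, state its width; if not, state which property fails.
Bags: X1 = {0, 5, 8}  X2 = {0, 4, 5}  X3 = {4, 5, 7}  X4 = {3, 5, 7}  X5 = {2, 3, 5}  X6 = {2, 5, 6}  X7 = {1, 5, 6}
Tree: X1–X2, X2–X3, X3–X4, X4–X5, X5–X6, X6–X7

Vertex coverage: the bags together contain {0, 1, 2, 3, 4, 5, 6, 7, 8}, the full vertex set. Edge coverage: each edge of G has both endpoints in at least one bag. Running intersection: for every vertex, the bags containing it form a connected subtree. All three properties hold, so this is a valid tree decomposition of width max|bag| − 1 = 2, and hence tw(G) ≤ 2.

Yes; width 2.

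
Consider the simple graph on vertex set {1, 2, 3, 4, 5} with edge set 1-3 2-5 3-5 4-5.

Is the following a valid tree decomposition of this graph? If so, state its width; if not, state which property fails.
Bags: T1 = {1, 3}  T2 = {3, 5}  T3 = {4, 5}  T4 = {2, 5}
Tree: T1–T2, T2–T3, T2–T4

Every vertex of G appears in some bag (union = {1, 2, 3, 4, 5}); every edge is covered by a bag; and for each vertex v the set of bags containing v is connected in the bag tree. The decomposition is therefore valid. The largest bag has 2 vertices, so the width is 1.

Yes; width 1.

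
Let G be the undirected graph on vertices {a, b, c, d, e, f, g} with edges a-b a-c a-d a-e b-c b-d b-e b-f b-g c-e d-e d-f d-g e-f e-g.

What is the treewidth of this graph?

A width-3 tree decomposition is:
Bags: B1 = {b, d, e, g}  B2 = {a, b, d, e}  B3 = {b, d, e, f}  B4 = {a, b, c, e}
Tree: B1–B2, B1–B3, B2–B4
Every bag has size at most 4, so the width is 4 − 1 = 3 and tw(G) ≤ 3. For the lower bound, the 4 vertices {b, d, e, g} are pairwise adjacent, and any tree decomposition puts a clique entirely inside one bag — forcing width ≥ 3. Hence tw(G) = 3 exactly.

3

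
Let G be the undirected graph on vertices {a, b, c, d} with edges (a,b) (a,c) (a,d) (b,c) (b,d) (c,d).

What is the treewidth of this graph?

3

A width-3 tree decomposition is:
Bags: B1 = {a, b, c, d}
Tree: (single bag)
A single bag containing all 4 vertices is trivially a valid decomposition of width 3. Conversely, {a, b, c, d} is a clique of size 4, and the vertices of any clique must share a bag in every tree decomposition; so some bag has ≥ 4 vertices and tw(G) ≥ 3. Combining the bounds, tw(G) = 3.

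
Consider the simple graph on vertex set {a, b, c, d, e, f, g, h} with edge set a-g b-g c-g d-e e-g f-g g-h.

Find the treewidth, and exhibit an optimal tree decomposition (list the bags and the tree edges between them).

Every bag has size at most 2, so the width is 2 − 1 = 1 and tw(G) ≤ 1. Any graph with an edge has treewidth ≥ 1, and G has the edge f–g. Therefore the treewidth is 1.

Treewidth 1.
One such decomposition:
Bags: B1 = {f, g}  B2 = {a, g}  B3 = {b, g}  B4 = {e, g}  B5 = {d, e}  B6 = {c, g}  B7 = {g, h}
Tree: B1–B2, B1–B3, B2–B4, B4–B5, B1–B6, B6–B7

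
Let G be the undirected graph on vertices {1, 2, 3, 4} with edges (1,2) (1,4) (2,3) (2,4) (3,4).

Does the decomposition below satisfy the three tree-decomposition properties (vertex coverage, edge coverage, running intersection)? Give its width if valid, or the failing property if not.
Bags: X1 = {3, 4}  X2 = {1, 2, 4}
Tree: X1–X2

No — edge (2,3) lies in no bag.

A tree decomposition must satisfy three properties: every vertex lies in some bag; for every edge, both endpoints lie together in some bag; and for every vertex, the bags containing it form a connected subtree. Here edge (2,3) lies in no bag, so the decomposition is invalid.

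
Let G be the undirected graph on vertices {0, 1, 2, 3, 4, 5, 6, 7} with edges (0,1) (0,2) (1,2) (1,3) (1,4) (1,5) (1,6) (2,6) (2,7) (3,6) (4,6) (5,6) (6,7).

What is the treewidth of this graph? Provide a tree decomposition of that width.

Every bag has size at most 3, so the width is 3 − 1 = 2 and tw(G) ≤ 2. Conversely, {0, 1, 2} is a clique of size 3, and the vertices of any clique must share a bag in every tree decomposition; so some bag has ≥ 3 vertices and tw(G) ≥ 2. Combining the bounds, tw(G) = 2.

Treewidth 2.
One optimal decomposition is:
Bags: B1 = {1, 2, 6}  B2 = {2, 6, 7}  B3 = {0, 1, 2}  B4 = {1, 3, 6}  B5 = {1, 5, 6}  B6 = {1, 4, 6}
Tree: B1–B2, B1–B3, B1–B4, B1–B5, B4–B6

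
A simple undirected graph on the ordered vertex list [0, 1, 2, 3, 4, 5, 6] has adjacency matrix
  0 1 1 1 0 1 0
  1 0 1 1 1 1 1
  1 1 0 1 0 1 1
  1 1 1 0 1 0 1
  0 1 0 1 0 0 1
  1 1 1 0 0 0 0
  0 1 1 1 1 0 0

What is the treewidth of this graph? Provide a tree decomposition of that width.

Treewidth 3.
Bags: B1 = {0, 1, 2, 5}  B2 = {0, 1, 2, 3}  B3 = {1, 2, 3, 6}  B4 = {1, 3, 4, 6}
Tree: B1–B2, B2–B3, B3–B4

Every bag has size at most 4, so the width is 4 − 1 = 3 and tw(G) ≤ 3. On the other hand G contains the 4-clique {0, 1, 2, 3}. A clique must lie in a single bag of any decomposition, so no decomposition can have width below 3. Therefore the treewidth is 3.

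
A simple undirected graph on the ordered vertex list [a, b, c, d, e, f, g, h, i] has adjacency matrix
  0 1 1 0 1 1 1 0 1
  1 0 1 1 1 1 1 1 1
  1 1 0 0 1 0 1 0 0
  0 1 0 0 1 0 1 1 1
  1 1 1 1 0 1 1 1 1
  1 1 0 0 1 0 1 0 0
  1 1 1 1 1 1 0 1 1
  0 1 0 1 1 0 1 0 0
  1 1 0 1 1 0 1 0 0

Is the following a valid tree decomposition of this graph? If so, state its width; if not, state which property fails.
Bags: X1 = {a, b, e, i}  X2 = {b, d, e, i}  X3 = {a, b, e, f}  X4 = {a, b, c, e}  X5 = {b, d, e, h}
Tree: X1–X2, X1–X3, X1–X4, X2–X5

A tree decomposition must satisfy three properties: every vertex lies in some bag; for every edge, both endpoints lie together in some bag; and for every vertex, the bags containing it form a connected subtree. Here vertex g appears in no bag, so the decomposition is invalid.

No — vertex g appears in no bag.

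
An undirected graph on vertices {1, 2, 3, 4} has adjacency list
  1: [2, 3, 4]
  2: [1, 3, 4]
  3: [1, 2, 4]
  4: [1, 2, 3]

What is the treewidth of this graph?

A width-3 tree decomposition is:
Bags: B1 = {1, 2, 3, 4}
Tree: (single bag)
With just one bag of size 4, the width is 4 − 1 = 3, so tw(G) ≤ 3. Conversely, {1, 2, 3, 4} is a clique of size 4, and the vertices of any clique must share a bag in every tree decomposition; so some bag has ≥ 4 vertices and tw(G) ≥ 3. Combining the bounds, tw(G) = 3.

3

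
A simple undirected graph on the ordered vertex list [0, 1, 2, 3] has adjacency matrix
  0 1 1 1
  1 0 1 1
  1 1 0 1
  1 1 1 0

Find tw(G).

3

A width-3 tree decomposition is:
Bags: B1 = {0, 1, 2, 3}
Tree: (single bag)
With just one bag of size 4, the width is 4 − 1 = 3, so tw(G) ≤ 3. Conversely, {0, 1, 2, 3} is a clique of size 4, and the vertices of any clique must share a bag in every tree decomposition; so some bag has ≥ 4 vertices and tw(G) ≥ 3. Hence tw(G) = 3 exactly.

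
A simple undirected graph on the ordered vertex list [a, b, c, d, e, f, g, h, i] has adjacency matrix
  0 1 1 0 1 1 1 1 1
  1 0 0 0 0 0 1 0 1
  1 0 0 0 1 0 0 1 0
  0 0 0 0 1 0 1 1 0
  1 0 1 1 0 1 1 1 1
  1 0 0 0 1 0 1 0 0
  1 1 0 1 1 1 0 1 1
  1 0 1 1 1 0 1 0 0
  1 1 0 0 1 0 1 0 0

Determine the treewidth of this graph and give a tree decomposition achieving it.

Each bag holds 4 vertices, so the decomposition has width 3, which upper-bounds the treewidth. Conversely, {d, e, g, h} is a clique of size 4, and the vertices of any clique must share a bag in every tree decomposition; so some bag has ≥ 4 vertices and tw(G) ≥ 3. Therefore the treewidth is 3.

Treewidth 3.
Bags: B1 = {a, c, e, h}  B2 = {a, e, g, h}  B3 = {a, e, g, i}  B4 = {a, e, f, g}  B5 = {a, b, g, i}  B6 = {d, e, g, h}
Tree: B1–B2, B2–B3, B3–B4, B3–B5, B2–B6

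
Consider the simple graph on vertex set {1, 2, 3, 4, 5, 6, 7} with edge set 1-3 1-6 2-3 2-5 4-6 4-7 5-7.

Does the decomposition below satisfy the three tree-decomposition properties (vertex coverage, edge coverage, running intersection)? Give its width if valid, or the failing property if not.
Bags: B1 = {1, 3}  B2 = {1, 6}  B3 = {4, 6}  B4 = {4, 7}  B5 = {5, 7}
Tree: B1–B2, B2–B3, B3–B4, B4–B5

A tree decomposition must satisfy three properties: every vertex lies in some bag; for every edge, both endpoints lie together in some bag; and for every vertex, the bags containing it form a connected subtree. Here vertex 2 appears in no bag, so the decomposition is invalid.

No — vertex 2 appears in no bag.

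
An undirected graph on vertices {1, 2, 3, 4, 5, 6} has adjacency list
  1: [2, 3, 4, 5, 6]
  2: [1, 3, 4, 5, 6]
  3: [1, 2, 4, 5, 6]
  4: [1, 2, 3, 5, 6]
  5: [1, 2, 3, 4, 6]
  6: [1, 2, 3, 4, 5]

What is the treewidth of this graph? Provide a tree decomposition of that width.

With just one bag of size 6, the width is 6 − 1 = 5, so tw(G) ≤ 5. Conversely, {1, 2, 3, 4, 5, 6} is a clique of size 6, and the vertices of any clique must share a bag in every tree decomposition; so some bag has ≥ 6 vertices and tw(G) ≥ 5. Hence tw(G) = 5 exactly.

Treewidth 5.
Bags: B1 = {1, 2, 3, 4, 5, 6}
Tree: (single bag)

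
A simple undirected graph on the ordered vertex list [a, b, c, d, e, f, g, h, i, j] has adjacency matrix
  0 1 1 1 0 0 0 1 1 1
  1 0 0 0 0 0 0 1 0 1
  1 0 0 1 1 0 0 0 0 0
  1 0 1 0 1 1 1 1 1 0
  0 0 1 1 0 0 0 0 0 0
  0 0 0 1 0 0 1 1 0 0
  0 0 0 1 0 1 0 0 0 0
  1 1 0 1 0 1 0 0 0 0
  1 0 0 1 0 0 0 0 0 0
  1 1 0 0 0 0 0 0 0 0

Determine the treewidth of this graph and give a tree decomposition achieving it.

Treewidth 2.
One such decomposition:
Bags: B1 = {a, d, h}  B2 = {a, c, d}  B3 = {c, d, e}  B4 = {d, f, h}  B5 = {a, b, h}  B6 = {a, b, j}  B7 = {a, d, i}  B8 = {d, f, g}
Tree: B1–B2, B2–B3, B1–B4, B1–B5, B5–B6, B2–B7, B4–B8

Every bag has size at most 3, so the width is 3 − 1 = 2 and tw(G) ≤ 2. For the lower bound, the 3 vertices {d, f, g} are pairwise adjacent, and any tree decomposition puts a clique entirely inside one bag — forcing width ≥ 2. The upper and lower bounds meet at 2, so that is the treewidth.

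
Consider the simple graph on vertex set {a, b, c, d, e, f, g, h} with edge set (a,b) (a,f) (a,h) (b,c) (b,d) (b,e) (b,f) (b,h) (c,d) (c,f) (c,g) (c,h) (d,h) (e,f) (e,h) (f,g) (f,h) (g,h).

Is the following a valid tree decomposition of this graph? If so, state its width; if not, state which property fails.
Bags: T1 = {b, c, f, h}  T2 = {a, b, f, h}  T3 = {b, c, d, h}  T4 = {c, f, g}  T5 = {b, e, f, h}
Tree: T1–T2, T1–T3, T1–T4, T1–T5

No — edge (h,g) lies in no bag.

A tree decomposition must satisfy three properties: every vertex lies in some bag; for every edge, both endpoints lie together in some bag; and for every vertex, the bags containing it form a connected subtree. Here edge (h,g) lies in no bag, so the decomposition is invalid.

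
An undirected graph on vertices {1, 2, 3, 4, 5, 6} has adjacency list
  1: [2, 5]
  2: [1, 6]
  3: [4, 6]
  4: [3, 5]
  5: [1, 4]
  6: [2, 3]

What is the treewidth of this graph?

A width-2 tree decomposition is:
Bags: B1 = {1, 2, 6}  B2 = {1, 3, 6}  B3 = {1, 3, 4}  B4 = {1, 4, 5}
Tree: B1–B2, B2–B3, B3–B4
Every bag has size at most 3, so the width is 3 − 1 = 2 and tw(G) ≤ 2. For the lower bound, G contains the cycle 1–2–6–3–4–5–1, so G is not a forest; only forests have treewidth ≤ 1, hence tw(G) ≥ 2. Combining the bounds, tw(G) = 2.

2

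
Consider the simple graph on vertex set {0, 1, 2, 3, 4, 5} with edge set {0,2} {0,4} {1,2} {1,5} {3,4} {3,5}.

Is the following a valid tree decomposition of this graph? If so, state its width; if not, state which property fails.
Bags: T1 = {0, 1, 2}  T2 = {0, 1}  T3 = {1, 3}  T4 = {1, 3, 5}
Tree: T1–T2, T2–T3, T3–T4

A tree decomposition must satisfy three properties: every vertex lies in some bag; for every edge, both endpoints lie together in some bag; and for every vertex, the bags containing it form a connected subtree. Here vertex 4 appears in no bag, so the decomposition is invalid.

No — vertex 4 appears in no bag.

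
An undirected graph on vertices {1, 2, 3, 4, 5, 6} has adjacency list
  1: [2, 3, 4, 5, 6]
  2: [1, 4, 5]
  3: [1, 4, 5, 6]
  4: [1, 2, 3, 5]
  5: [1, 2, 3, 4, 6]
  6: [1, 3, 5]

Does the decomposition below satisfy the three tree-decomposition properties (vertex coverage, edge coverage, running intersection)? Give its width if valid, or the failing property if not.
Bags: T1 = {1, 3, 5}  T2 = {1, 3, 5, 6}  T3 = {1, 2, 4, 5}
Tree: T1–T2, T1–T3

No — edge (4,3) lies in no bag.

A tree decomposition must satisfy three properties: every vertex lies in some bag; for every edge, both endpoints lie together in some bag; and for every vertex, the bags containing it form a connected subtree. Here edge (4,3) lies in no bag, so the decomposition is invalid.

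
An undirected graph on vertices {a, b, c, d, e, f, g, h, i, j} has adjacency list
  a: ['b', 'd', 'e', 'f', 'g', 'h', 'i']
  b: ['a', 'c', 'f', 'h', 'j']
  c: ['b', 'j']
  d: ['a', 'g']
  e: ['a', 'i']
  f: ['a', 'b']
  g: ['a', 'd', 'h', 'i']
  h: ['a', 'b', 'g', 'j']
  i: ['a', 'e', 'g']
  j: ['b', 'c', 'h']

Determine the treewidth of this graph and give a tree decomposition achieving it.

Each bag holds 3 vertices, so the decomposition has width 2, which upper-bounds the treewidth. On the other hand G contains the 3-clique {b, h, j}. A clique must lie in a single bag of any decomposition, so no decomposition can have width below 2. Hence tw(G) = 2 exactly.

Treewidth 2.
Bags: B1 = {a, g, i}  B2 = {a, g, h}  B3 = {a, b, h}  B4 = {a, b, f}  B5 = {b, h, j}  B6 = {a, d, g}  B7 = {b, c, j}  B8 = {a, e, i}
Tree: B1–B2, B2–B3, B3–B4, B3–B5, B1–B6, B5–B7, B1–B8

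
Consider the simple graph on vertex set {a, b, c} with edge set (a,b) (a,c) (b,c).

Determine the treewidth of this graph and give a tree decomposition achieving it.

Treewidth 2.
One optimal decomposition is:
Bags: B1 = {a, b, c}
Tree: (single bag)

With just one bag of size 3, the width is 3 − 1 = 2, so tw(G) ≤ 2. Conversely, {a, b, c} is a clique of size 3, and the vertices of any clique must share a bag in every tree decomposition; so some bag has ≥ 3 vertices and tw(G) ≥ 2. Therefore the treewidth is 2.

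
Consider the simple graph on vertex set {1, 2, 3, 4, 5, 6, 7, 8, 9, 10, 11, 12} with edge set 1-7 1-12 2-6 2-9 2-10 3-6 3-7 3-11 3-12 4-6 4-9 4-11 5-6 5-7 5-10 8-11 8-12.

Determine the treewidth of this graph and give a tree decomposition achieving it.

Treewidth 3.
One optimal decomposition is:
Bags: B1 = {2, 5, 9, 10}  B2 = {2, 5, 6, 9}  B3 = {4, 5, 6, 9}  B4 = {4, 5, 6, 7}  B5 = {3, 4, 6, 7}  B6 = {3, 4, 7, 11}  B7 = {1, 3, 7, 11}  B8 = {1, 3, 11, 12}  B9 = {1, 8, 11, 12}
Tree: B1–B2, B2–B3, B3–B4, B4–B5, B5–B6, B6–B7, B7–B8, B8–B9

Every bag has size at most 4, so the width is 4 − 1 = 3 and tw(G) ≤ 3. For the lower bound: the 4 vertex sets {2,9,10}, {5}, {6}, {3,4,7,11} are disjoint, each induces a connected subgraph, and every pair is joined by at least one edge of G. Contracting each set to a single vertex therefore yields K_{4} as a minor, and since treewidth is minor-monotone, tw(G) ≥ tw(K_{4}) = 3. Combining the bounds, tw(G) = 3.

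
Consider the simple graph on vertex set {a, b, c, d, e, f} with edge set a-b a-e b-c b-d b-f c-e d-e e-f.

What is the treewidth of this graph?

2

A width-2 tree decomposition is:
Bags: B1 = {b, e, f}  B2 = {b, c, e}  B3 = {a, b, e}  B4 = {b, d, e}
Tree: B1–B2, B2–B3, B3–B4
Every bag has size at most 3, so the width is 3 − 1 = 2 and tw(G) ≤ 2. The edges b–f–e–c–b form a cycle, so G is not a tree and its treewidth is at least 2. Hence tw(G) = 2 exactly.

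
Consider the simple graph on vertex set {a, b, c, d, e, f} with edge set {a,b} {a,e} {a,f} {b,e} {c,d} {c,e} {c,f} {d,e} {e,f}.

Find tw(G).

2

A width-2 tree decomposition is:
Bags: B1 = {a, e, f}  B2 = {c, e, f}  B3 = {a, b, e}  B4 = {c, d, e}
Tree: B1–B2, B1–B3, B2–B4
Each bag holds 3 vertices, so the decomposition has width 2, which upper-bounds the treewidth. On the other hand G contains the 3-clique {c, d, e}. A clique must lie in a single bag of any decomposition, so no decomposition can have width below 2. The upper and lower bounds meet at 2, so that is the treewidth.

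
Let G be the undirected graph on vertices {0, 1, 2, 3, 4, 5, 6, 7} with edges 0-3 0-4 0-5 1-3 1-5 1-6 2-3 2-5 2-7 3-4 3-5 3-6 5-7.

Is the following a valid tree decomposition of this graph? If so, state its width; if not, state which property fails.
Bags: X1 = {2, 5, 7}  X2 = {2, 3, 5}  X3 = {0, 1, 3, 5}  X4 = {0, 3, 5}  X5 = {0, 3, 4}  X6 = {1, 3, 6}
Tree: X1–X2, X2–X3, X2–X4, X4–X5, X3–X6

A tree decomposition must satisfy three properties: every vertex lies in some bag; for every edge, both endpoints lie together in some bag; and for every vertex, the bags containing it form a connected subtree. Here bags containing vertex 0 are not connected in the tree, so the decomposition is invalid.

No — bags containing vertex 0 are not connected in the tree.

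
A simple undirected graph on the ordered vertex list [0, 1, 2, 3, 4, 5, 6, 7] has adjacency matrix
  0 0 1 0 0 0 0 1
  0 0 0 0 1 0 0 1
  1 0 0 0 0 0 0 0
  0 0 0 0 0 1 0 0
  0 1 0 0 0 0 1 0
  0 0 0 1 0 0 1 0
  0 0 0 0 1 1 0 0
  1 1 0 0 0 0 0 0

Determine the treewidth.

1

A width-1 tree decomposition is:
Bags: B1 = {0, 2}  B2 = {0, 7}  B3 = {1, 7}  B4 = {1, 4}  B5 = {4, 6}  B6 = {5, 6}  B7 = {3, 5}
Tree: B1–B2, B2–B3, B3–B4, B4–B5, B5–B6, B6–B7
Every bag has size at most 2, so the width is 2 − 1 = 1 and tw(G) ≤ 1. Since G has at least one edge (e.g. 2–0), it is not an edgeless graph, so tw(G) ≥ 1. The upper and lower bounds meet at 1, so that is the treewidth.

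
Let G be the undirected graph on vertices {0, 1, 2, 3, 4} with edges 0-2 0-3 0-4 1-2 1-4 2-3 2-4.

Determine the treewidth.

2

A width-2 tree decomposition is:
Bags: B1 = {0, 2, 4}  B2 = {1, 2, 4}  B3 = {0, 2, 3}
Tree: B1–B2, B1–B3
Every bag has size at most 3, so the width is 3 − 1 = 2 and tw(G) ≤ 2. Conversely, {0, 2, 3} is a clique of size 3, and the vertices of any clique must share a bag in every tree decomposition; so some bag has ≥ 3 vertices and tw(G) ≥ 2. Hence tw(G) = 2 exactly.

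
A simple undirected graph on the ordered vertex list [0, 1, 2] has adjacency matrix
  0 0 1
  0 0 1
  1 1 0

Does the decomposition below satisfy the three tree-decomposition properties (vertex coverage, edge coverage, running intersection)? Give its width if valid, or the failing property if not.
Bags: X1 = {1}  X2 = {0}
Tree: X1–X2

No — vertex 2 appears in no bag.

A tree decomposition must satisfy three properties: every vertex lies in some bag; for every edge, both endpoints lie together in some bag; and for every vertex, the bags containing it form a connected subtree. Here vertex 2 appears in no bag, so the decomposition is invalid.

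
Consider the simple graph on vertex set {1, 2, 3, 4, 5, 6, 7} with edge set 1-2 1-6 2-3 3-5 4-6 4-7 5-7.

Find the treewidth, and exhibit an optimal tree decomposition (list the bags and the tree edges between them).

Treewidth 2.
One such decomposition:
Bags: B1 = {4, 5, 7}  B2 = {4, 5, 6}  B3 = {1, 5, 6}  B4 = {1, 2, 5}  B5 = {2, 3, 5}
Tree: B1–B2, B2–B3, B3–B4, B4–B5

Each bag holds 3 vertices, so the decomposition has width 2, which upper-bounds the treewidth. The edges 5–7–4–6–1–2–3–5 form a cycle, so G is not a tree and its treewidth is at least 2. Therefore the treewidth is 2.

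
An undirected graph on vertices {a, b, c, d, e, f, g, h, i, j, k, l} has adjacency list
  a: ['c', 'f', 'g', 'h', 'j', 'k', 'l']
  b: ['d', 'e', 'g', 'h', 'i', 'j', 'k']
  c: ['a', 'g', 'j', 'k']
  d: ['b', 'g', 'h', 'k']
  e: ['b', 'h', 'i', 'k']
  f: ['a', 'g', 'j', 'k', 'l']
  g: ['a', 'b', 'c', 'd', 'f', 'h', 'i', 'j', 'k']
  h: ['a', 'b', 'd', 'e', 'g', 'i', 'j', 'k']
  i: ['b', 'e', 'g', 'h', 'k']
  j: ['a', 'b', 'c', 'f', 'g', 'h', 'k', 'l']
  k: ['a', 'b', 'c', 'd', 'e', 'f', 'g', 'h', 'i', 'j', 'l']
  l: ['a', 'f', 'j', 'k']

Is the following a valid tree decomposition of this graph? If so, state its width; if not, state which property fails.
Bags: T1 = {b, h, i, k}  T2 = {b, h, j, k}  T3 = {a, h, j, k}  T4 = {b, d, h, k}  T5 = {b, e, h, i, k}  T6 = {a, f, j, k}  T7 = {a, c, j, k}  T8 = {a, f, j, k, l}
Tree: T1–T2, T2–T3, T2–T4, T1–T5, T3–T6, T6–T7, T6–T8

A tree decomposition must satisfy three properties: every vertex lies in some bag; for every edge, both endpoints lie together in some bag; and for every vertex, the bags containing it form a connected subtree. Here vertex g appears in no bag, so the decomposition is invalid.

No — vertex g appears in no bag.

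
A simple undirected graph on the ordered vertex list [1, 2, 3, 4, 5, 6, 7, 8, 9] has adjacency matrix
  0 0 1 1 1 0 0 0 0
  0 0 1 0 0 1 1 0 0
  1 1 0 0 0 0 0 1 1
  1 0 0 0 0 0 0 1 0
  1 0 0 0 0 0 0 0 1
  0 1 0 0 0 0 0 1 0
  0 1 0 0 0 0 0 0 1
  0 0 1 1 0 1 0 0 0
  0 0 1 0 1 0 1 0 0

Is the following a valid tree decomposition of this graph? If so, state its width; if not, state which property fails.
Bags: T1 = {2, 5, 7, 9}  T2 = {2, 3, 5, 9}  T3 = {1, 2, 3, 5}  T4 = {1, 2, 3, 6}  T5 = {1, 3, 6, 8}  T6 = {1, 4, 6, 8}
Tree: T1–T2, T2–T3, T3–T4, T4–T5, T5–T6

Yes; width 3.

Every vertex of G appears in some bag (union = {1, 2, 3, 4, 5, 6, 7, 8, 9}); every edge is covered by a bag; and for each vertex v the set of bags containing v is connected in the bag tree. The decomposition is therefore valid. The largest bag has 4 vertices, so the width is 3.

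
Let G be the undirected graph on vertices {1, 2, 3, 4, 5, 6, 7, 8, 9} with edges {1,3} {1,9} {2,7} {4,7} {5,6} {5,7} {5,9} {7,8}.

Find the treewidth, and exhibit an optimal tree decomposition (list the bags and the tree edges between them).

Treewidth 1.
Bags: B1 = {5, 9}  B2 = {5, 7}  B3 = {1, 9}  B4 = {2, 7}  B5 = {1, 3}  B6 = {4, 7}  B7 = {7, 8}  B8 = {5, 6}
Tree: B1–B2, B1–B3, B2–B4, B3–B5, B2–B6, B2–B7, B1–B8

Every bag has size at most 2, so the width is 2 − 1 = 1 and tw(G) ≤ 1. Any graph with an edge has treewidth ≥ 1, and G has the edge 9–5. Combining the bounds, tw(G) = 1.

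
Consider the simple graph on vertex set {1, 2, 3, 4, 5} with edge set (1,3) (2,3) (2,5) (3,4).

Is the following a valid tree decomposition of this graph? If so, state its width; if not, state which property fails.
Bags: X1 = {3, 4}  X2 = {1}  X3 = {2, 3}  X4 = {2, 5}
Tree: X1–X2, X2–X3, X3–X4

No — edge (3,1) lies in no bag.

A tree decomposition must satisfy three properties: every vertex lies in some bag; for every edge, both endpoints lie together in some bag; and for every vertex, the bags containing it form a connected subtree. Here edge (3,1) lies in no bag, so the decomposition is invalid.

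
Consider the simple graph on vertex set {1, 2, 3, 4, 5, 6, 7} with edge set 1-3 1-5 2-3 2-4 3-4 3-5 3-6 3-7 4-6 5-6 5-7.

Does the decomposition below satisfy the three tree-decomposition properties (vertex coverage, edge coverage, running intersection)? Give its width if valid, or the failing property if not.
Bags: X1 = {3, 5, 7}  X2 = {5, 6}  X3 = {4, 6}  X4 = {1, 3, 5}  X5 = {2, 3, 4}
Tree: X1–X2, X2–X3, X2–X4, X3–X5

A tree decomposition must satisfy three properties: every vertex lies in some bag; for every edge, both endpoints lie together in some bag; and for every vertex, the bags containing it form a connected subtree. Here edge (3,6) lies in no bag, so the decomposition is invalid.

No — edge (3,6) lies in no bag.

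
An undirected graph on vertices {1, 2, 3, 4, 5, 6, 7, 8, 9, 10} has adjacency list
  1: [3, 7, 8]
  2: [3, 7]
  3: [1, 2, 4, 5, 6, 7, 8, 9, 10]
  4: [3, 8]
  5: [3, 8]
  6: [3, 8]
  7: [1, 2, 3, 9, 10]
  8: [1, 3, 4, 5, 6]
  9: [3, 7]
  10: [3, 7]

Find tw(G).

A width-2 tree decomposition is:
Bags: B1 = {1, 3, 8}  B2 = {3, 4, 8}  B3 = {3, 6, 8}  B4 = {1, 3, 7}  B5 = {2, 3, 7}  B6 = {3, 7, 10}  B7 = {3, 7, 9}  B8 = {3, 5, 8}
Tree: B1–B2, B2–B3, B1–B4, B4–B5, B4–B6, B5–B7, B3–B8
Every bag has size at most 3, so the width is 3 − 1 = 2 and tw(G) ≤ 2. Conversely, {3, 4, 8} is a clique of size 3, and the vertices of any clique must share a bag in every tree decomposition; so some bag has ≥ 3 vertices and tw(G) ≥ 2. Combining the bounds, tw(G) = 2.

2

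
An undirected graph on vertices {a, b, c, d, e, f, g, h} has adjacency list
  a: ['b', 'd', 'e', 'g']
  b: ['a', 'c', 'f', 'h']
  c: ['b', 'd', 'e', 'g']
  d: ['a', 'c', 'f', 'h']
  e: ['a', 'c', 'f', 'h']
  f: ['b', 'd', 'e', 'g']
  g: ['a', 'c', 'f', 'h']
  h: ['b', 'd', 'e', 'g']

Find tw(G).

A width-4 tree decomposition is:
Bags: B1 = {a, c, f, g, h}  B2 = {a, b, c, f, h}  B3 = {a, c, d, f, h}  B4 = {a, c, e, f, h}
Tree: B1–B2, B2–B3, B3–B4
Each bag holds 5 vertices, so the decomposition has width 4, which upper-bounds the treewidth. For the lower bound: the 5 vertex sets {a,g}, {b,f}, {c,d}, {h}, {e} are disjoint, each induces a connected subgraph, and every pair is joined by at least one edge of G. Contracting each set to a single vertex therefore yields K_{5} as a minor, and since treewidth is minor-monotone, tw(G) ≥ tw(K_{5}) = 4. Therefore the treewidth is 4.

4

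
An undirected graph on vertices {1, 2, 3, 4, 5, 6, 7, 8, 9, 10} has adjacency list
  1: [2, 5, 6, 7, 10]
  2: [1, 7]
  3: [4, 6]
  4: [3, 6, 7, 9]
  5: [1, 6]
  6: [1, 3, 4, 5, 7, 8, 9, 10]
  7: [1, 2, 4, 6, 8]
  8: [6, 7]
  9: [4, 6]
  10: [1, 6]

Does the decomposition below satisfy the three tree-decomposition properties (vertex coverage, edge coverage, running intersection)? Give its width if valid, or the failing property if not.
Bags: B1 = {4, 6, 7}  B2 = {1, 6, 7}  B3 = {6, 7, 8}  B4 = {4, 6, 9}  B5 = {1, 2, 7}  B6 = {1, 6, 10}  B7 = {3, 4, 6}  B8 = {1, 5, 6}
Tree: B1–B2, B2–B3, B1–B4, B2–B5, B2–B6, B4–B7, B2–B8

Every vertex of G appears in some bag (union = {1, 2, 3, 4, 5, 6, 7, 8, 9, 10}); every edge is covered by a bag; and for each vertex v the set of bags containing v is connected in the bag tree. The decomposition is therefore valid. The largest bag has 3 vertices, so the width is 2.

Yes; width 2.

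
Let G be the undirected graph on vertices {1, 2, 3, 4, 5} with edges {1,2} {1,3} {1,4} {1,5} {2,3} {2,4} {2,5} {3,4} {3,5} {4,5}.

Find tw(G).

A width-4 tree decomposition is:
Bags: B1 = {1, 2, 3, 4, 5}
Tree: (single bag)
With just one bag of size 5, the width is 5 − 1 = 4, so tw(G) ≤ 4. Conversely, {1, 2, 3, 4, 5} is a clique of size 5, and the vertices of any clique must share a bag in every tree decomposition; so some bag has ≥ 5 vertices and tw(G) ≥ 4. Combining the bounds, tw(G) = 4.

4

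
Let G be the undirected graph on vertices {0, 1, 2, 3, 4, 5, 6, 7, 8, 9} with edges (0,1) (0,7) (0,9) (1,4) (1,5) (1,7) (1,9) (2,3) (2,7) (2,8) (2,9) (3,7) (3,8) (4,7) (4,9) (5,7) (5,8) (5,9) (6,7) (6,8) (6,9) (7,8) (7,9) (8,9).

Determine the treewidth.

3

A width-3 tree decomposition is:
Bags: B1 = {1, 5, 7, 9}  B2 = {0, 1, 7, 9}  B3 = {5, 7, 8, 9}  B4 = {6, 7, 8, 9}  B5 = {2, 7, 8, 9}  B6 = {2, 3, 7, 8}  B7 = {1, 4, 7, 9}
Tree: B1–B2, B1–B3, B3–B4, B3–B5, B5–B6, B2–B7
The largest bag has 4 vertices, giving width 3; this decomposition certifies tw(G) ≤ 3. On the other hand G contains the 4-clique {2, 7, 8, 9}. A clique must lie in a single bag of any decomposition, so no decomposition can have width below 3. Therefore the treewidth is 3.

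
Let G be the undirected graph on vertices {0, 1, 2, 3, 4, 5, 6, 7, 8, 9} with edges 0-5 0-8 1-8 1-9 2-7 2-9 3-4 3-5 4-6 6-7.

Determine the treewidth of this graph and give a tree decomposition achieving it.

Treewidth 2.
One such decomposition:
Bags: B1 = {1, 2, 9}  B2 = {1, 2, 7}  B3 = {1, 6, 7}  B4 = {1, 4, 6}  B5 = {1, 3, 4}  B6 = {1, 3, 5}  B7 = {0, 1, 5}  B8 = {0, 1, 8}
Tree: B1–B2, B2–B3, B3–B4, B4–B5, B5–B6, B6–B7, B7–B8

The largest bag has 3 vertices, giving width 2; this decomposition certifies tw(G) ≤ 2. The edges 1–9–2–7–6–4–3–5–0–8–1 form a cycle, so G is not a tree and its treewidth is at least 2. Therefore the treewidth is 2.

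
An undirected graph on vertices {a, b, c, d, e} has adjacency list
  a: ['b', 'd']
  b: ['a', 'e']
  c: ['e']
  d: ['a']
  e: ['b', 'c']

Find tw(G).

1

A width-1 tree decomposition is:
Bags: B1 = {c, e}  B2 = {b, e}  B3 = {a, b}  B4 = {a, d}
Tree: B1–B2, B2–B3, B3–B4
Each bag holds 2 vertices, so the decomposition has width 1, which upper-bounds the treewidth. Any graph with an edge has treewidth ≥ 1, and G has the edge c–e. Therefore the treewidth is 1.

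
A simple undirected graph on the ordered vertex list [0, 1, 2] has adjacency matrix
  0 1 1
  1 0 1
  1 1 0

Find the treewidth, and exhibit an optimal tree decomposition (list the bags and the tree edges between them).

With just one bag of size 3, the width is 3 − 1 = 2, so tw(G) ≤ 2. On the other hand G contains the 3-clique {0, 1, 2}. A clique must lie in a single bag of any decomposition, so no decomposition can have width below 2. Combining the bounds, tw(G) = 2.

Treewidth 2.
One optimal decomposition is:
Bags: B1 = {0, 1, 2}
Tree: (single bag)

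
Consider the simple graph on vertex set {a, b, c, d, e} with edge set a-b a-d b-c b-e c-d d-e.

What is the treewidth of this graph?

A width-2 tree decomposition is:
Bags: B1 = {a, b, d}  B2 = {b, d, e}  B3 = {b, c, d}
Tree: B1–B2, B2–B3
Each bag holds 3 vertices, so the decomposition has width 2, which upper-bounds the treewidth. Since d–a–b–e–d is a cycle in G, G is not acyclic. Forests are exactly the graphs of treewidth ≤ 1, so tw(G) ≥ 2. Combining the bounds, tw(G) = 2.

2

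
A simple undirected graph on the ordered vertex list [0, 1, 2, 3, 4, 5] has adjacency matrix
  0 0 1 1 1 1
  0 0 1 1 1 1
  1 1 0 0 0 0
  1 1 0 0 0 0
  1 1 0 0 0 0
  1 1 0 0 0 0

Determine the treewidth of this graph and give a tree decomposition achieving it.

Treewidth 2.
Bags: B1 = {0, 1, 3}  B2 = {0, 1, 2}  B3 = {0, 1, 4}  B4 = {0, 1, 5}
Tree: B1–B2, B2–B3, B3–B4

Every bag has size at most 3, so the width is 3 − 1 = 2 and tw(G) ≤ 2. The edges 3–1–2–0–3 form a cycle, so G is not a tree and its treewidth is at least 2. The upper and lower bounds meet at 2, so that is the treewidth.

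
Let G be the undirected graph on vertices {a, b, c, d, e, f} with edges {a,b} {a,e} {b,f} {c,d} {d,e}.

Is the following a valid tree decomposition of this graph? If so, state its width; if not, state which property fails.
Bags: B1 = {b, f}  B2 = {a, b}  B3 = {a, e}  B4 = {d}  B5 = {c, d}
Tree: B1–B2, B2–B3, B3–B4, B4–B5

No — edge (e,d) lies in no bag.

A tree decomposition must satisfy three properties: every vertex lies in some bag; for every edge, both endpoints lie together in some bag; and for every vertex, the bags containing it form a connected subtree. Here edge (e,d) lies in no bag, so the decomposition is invalid.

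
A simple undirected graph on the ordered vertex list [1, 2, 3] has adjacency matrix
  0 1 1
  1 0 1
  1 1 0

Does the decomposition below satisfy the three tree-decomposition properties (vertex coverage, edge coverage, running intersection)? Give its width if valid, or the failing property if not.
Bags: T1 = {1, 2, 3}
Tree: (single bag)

Vertex coverage: the bags together contain {1, 2, 3}, the full vertex set. Edge coverage: each edge of G has both endpoints in at least one bag. Running intersection: for every vertex, the bags containing it form a connected subtree. All three properties hold, so this is a valid tree decomposition of width max|bag| − 1 = 2, and hence tw(G) ≤ 2.

Yes; width 2.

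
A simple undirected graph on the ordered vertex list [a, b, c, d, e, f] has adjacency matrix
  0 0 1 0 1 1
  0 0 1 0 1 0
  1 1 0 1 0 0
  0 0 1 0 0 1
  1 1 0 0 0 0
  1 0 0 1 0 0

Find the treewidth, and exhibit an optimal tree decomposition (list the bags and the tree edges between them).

Treewidth 2.
One such decomposition:
Bags: B1 = {a, d, f}  B2 = {a, c, d}  B3 = {a, c, e}  B4 = {b, c, e}
Tree: B1–B2, B2–B3, B3–B4

Each bag holds 3 vertices, so the decomposition has width 2, which upper-bounds the treewidth. Since f–d–c–a–f is a cycle in G, G is not acyclic. Forests are exactly the graphs of treewidth ≤ 1, so tw(G) ≥ 2. Therefore the treewidth is 2.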